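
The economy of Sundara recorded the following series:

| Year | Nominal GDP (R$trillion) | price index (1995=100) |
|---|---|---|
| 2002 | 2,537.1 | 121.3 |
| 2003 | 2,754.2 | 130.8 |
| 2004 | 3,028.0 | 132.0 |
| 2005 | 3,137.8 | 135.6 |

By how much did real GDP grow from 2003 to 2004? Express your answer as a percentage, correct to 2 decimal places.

8.94%

Real GDP 2003 = 2754.2/1.308 = 2105.66.
Real GDP 2004 = 3028.0/1.320 = 2293.94.
Change = 2293.94/2105.66 − 1 = 0.0894.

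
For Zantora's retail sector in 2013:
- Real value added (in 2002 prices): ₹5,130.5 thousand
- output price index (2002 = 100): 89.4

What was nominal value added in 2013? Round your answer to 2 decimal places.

Nominal value added = Real × (output price index/100) = 5130.5 × 0.894 = 4586.67.

₹4,586.67 thousand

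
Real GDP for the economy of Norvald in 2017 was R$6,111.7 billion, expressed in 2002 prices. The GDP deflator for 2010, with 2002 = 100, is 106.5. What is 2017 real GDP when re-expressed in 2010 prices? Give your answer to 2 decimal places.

Real GDP in 2010 prices = Real GDP in 2002 prices × (P_2010/P_2002) = 6111.7 × 1.065 = 6508.96.

R$6,508.96 billion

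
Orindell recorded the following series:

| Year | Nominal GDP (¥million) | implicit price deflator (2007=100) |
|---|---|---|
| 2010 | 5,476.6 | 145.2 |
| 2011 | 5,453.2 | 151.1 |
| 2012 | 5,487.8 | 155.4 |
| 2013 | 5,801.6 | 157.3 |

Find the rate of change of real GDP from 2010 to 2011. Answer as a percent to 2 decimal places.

-4.32%

Real GDP 2010 = 5476.6/1.452 = 3771.76.
Real GDP 2011 = 5453.2/1.511 = 3609.00.
Change = 3609.00/3771.76 − 1 = -0.0432.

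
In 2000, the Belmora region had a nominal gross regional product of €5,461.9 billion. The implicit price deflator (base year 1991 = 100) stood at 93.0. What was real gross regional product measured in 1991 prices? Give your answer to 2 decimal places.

Real gross regional product = Nominal / (implicit price deflator/100) = 5461.9 / 0.930 = 5873.01.

€5,873.01 billion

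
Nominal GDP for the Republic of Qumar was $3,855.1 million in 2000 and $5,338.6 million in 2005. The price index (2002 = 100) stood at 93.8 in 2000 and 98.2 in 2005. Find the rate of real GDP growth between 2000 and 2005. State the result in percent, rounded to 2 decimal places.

32.28%

Real GDP 2000 = 3855.1 / 0.938 = 4109.91.
Real GDP 2005 = 5338.6 / 0.982 = 5436.46.
Real growth = 5436.46 / 4109.91 − 1 = 0.3228.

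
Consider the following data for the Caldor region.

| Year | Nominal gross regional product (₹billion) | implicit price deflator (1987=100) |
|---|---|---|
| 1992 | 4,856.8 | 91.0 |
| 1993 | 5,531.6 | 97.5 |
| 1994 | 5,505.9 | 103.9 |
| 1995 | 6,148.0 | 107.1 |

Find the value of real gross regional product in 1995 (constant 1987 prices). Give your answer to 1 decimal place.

Real gross regional product 1995 = 6148.0 / 1.071 = 5740.43.

₹5,740.4 billion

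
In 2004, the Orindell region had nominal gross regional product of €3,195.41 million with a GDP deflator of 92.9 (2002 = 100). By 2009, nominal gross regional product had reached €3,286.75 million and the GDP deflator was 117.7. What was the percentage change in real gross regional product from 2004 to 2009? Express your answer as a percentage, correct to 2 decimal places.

Real gross regional product 2004 = 3195.41 / 0.929 = 3439.62.
Real gross regional product 2009 = 3286.75 / 1.177 = 2792.48.
Real growth = 2792.48 / 3439.62 − 1 = -0.1881.

-18.81%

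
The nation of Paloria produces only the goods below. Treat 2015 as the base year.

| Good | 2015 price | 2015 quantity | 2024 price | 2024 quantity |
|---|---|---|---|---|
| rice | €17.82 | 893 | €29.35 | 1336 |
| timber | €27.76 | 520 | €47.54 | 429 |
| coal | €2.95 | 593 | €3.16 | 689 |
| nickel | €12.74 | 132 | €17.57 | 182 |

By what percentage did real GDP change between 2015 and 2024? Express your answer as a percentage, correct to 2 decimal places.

Real GDP 2015 = Nominal GDP 2015 = 17.82·893 + 27.76·520 + 2.95·593 + 12.74·132 = 33779.49.
Real GDP 2024 (at 2015 prices) = 17.82·1336 + 27.76·429 + 2.95·689 + 12.74·182 = 40067.79.
Real growth = 40067.79/33779.49 − 1 = 0.1862.

18.62%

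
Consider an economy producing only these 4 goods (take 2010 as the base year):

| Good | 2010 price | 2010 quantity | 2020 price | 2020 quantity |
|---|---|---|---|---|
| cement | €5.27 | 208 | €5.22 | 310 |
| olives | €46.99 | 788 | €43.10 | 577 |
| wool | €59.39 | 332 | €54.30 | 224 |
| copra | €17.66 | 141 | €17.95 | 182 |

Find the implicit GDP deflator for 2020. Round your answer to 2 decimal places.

Nominal GDP 2020 = 5.22·310 + 43.10·577 + 54.30·224 + 17.95·182 = 41917.00.
Real GDP 2020 (at 2010 prices) = 5.27·310 + 46.99·577 + 59.39·224 + 17.66·182 = 45264.41.
Deflator = Nominal/Real × 100 = 41917.00/45264.41 × 100 = 92.605.

92.60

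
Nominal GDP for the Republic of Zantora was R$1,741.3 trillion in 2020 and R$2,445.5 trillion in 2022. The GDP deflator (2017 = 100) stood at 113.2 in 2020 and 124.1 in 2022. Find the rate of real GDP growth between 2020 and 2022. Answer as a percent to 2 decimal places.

28.11%

Real GDP 2020 = 1741.3 / 1.132 = 1538.25.
Real GDP 2022 = 2445.5 / 1.241 = 1970.59.
Real growth = 1970.59 / 1538.25 − 1 = 0.2811.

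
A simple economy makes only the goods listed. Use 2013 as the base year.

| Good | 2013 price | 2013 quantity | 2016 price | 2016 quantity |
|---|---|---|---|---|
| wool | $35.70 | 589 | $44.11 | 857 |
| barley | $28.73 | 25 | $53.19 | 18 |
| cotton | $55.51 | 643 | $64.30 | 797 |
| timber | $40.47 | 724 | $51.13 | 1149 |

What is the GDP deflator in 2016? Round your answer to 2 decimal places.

122.08

Nominal GDP 2016 = 44.11·857 + 53.19·18 + 64.30·797 + 51.13·1149 = 148755.16.
Real GDP 2016 (at 2013 prices) = 35.70·857 + 28.73·18 + 55.51·797 + 40.47·1149 = 121853.54.
Deflator = Nominal/Real × 100 = 148755.16/121853.54 × 100 = 122.077.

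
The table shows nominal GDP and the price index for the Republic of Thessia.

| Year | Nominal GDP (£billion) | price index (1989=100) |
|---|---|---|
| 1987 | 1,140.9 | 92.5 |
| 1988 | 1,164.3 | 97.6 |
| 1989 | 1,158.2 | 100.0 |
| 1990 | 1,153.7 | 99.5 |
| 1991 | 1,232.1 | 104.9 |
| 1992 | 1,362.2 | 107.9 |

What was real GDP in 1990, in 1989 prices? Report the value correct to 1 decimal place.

Real GDP 1990 = 1153.7 / 0.995 = 1159.50.

£1,159.5 billion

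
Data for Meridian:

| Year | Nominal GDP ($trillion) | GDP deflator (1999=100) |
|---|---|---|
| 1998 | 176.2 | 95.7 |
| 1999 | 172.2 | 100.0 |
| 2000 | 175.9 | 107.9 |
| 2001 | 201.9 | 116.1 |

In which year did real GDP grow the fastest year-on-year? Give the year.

1999: real = 172.2/1.000 = 172.20; growth vs 1998 (184.12) = -6.47%.
2000: real = 175.9/1.079 = 163.02; growth vs 1999 (172.20) = -5.33%.
2001: real = 201.9/1.161 = 173.90; growth vs 2000 (163.02) = 6.67%.

2001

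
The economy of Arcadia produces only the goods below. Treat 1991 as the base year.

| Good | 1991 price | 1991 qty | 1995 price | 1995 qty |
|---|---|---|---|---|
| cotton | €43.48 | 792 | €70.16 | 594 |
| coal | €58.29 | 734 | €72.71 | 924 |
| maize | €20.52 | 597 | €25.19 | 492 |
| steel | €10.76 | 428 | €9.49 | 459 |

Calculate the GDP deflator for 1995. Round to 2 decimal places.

132.61

Nominal GDP 1995 = 70.16·594 + 72.71·924 + 25.19·492 + 9.49·459 = 125608.47.
Real GDP 1995 (at 1991 prices) = 43.48·594 + 58.29·924 + 20.52·492 + 10.76·459 = 94721.76.
Deflator = Nominal/Real × 100 = 125608.47/94721.76 × 100 = 132.608.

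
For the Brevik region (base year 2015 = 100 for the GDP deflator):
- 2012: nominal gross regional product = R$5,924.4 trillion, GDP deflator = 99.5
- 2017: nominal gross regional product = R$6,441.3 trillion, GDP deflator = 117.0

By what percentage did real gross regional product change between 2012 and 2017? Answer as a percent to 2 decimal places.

Real gross regional product 2012 = 5924.4 / 0.995 = 5954.17.
Real gross regional product 2017 = 6441.3 / 1.170 = 5505.38.
Real growth = 5505.38 / 5954.17 − 1 = -0.0754.

-7.54%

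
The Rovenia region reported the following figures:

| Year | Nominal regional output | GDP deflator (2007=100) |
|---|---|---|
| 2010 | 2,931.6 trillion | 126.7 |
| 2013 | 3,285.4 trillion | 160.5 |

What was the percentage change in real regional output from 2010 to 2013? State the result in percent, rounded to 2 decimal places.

Deflate each year: 2010 → 2931.6/1.267 = 2313.81; 2013 → 3285.4/1.605 = 2046.98.
So real regional output changed by 2046.98/2313.81 − 1 = -0.1153, i.e. -11.53%.

-11.53%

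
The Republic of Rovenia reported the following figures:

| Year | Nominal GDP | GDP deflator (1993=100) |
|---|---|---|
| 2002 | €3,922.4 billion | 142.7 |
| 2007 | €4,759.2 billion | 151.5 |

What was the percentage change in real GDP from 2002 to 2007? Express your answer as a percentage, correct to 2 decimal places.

14.29%

Real GDP 2002 = 3922.4 / 1.427 = 2748.70.
Real GDP 2007 = 4759.2 / 1.515 = 3141.39.
Real growth = 3141.39 / 2748.70 − 1 = 0.1429.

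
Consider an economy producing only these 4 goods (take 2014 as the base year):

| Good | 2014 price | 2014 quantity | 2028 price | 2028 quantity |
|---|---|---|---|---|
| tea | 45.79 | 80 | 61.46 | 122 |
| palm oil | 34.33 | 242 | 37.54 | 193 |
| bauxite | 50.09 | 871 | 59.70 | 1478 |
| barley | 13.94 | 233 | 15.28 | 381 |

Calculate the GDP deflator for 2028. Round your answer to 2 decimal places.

118.84

Nominal GDP 2028 = 61.46·122 + 37.54·193 + 59.70·1478 + 15.28·381 = 108801.62.
Real GDP 2028 (at 2014 prices) = 45.79·122 + 34.33·193 + 50.09·1478 + 13.94·381 = 91556.23.
Deflator = Nominal/Real × 100 = 108801.62/91556.23 × 100 = 118.836.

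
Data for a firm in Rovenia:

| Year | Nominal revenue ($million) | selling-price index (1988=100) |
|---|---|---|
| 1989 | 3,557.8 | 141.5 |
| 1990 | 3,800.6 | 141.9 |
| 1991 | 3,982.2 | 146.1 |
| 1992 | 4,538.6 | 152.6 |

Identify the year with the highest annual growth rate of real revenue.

1992

1990: real = 3800.6/1.419 = 2678.37; growth vs 1989 (2514.35) = 6.52%.
1991: real = 3982.2/1.461 = 2725.67; growth vs 1990 (2678.37) = 1.77%.
1992: real = 4538.6/1.526 = 2974.18; growth vs 1991 (2725.67) = 9.12%.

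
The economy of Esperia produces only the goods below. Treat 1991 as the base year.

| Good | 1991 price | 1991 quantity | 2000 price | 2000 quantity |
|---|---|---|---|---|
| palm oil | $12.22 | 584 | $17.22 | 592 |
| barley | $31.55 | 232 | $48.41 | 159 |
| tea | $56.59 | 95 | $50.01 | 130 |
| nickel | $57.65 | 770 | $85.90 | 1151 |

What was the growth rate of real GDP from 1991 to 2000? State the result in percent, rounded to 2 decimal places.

Real GDP 1991 = Nominal GDP 1991 = 12.22·584 + 31.55·232 + 56.59·95 + 57.65·770 = 64222.63.
Real GDP 2000 (at 1991 prices) = 12.22·592 + 31.55·159 + 56.59·130 + 57.65·1151 = 85962.54.
Real growth = 85962.54/64222.63 − 1 = 0.3385.

33.85%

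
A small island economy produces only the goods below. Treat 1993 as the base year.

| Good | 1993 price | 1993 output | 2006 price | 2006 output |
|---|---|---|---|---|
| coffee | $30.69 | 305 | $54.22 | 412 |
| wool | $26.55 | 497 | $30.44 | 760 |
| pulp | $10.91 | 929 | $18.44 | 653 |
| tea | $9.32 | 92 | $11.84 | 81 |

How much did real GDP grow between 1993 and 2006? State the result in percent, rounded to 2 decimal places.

Real GDP 1993 = Nominal GDP 1993 = 30.69·305 + 26.55·497 + 10.91·929 + 9.32·92 = 33548.63.
Real GDP 2006 (at 1993 prices) = 30.69·412 + 26.55·760 + 10.91·653 + 9.32·81 = 40701.43.
Real growth = 40701.43/33548.63 − 1 = 0.2132.

21.32%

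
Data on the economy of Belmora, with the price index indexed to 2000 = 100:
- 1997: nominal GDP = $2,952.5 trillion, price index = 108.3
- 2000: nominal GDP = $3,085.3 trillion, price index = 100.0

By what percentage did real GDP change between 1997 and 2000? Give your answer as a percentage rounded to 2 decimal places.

13.17%

Real GDP 1997 = 2952.5 / 1.083 = 2726.22.
Real GDP 2000 = 3085.3 / 1.000 = 3085.30.
Real growth = 3085.30 / 2726.22 − 1 = 0.1317.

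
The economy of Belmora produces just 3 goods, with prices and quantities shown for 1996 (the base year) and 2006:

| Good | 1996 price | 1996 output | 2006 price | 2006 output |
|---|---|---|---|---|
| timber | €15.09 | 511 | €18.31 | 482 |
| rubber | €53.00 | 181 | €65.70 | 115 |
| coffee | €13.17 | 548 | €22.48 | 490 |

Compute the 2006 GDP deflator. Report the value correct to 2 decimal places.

Nominal GDP 2006 = 18.31·482 + 65.70·115 + 22.48·490 = 27396.12.
Real GDP 2006 (at 1996 prices) = 15.09·482 + 53.00·115 + 13.17·490 = 19821.68.
Deflator = Nominal/Real × 100 = 27396.12/19821.68 × 100 = 138.213.

138.21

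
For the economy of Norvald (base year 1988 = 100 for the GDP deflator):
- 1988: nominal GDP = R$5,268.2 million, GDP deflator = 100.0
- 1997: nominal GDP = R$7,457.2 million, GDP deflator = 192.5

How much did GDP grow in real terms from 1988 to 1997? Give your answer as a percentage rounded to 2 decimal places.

-26.47%

Real GDP 1988 = 5268.2 / 1.000 = 5268.20.
Real GDP 1997 = 7457.2 / 1.925 = 3873.87.
Real growth = 3873.87 / 5268.20 − 1 = -0.2647.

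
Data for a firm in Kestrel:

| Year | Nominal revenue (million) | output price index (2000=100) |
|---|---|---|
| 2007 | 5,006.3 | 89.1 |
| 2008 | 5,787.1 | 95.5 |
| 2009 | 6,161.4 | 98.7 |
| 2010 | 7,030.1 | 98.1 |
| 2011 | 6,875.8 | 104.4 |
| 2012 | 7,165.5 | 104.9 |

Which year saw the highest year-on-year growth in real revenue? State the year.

2010

2008: real = 5787.1/0.955 = 6059.79; growth vs 2007 (5618.74) = 7.85%.
2009: real = 6161.4/0.987 = 6242.55; growth vs 2008 (6059.79) = 3.02%.
2010: real = 7030.1/0.981 = 7166.26; growth vs 2009 (6242.55) = 14.80%.
2011: real = 6875.8/1.044 = 6586.02; growth vs 2010 (7166.26) = -8.10%.
2012: real = 7165.5/1.049 = 6830.79; growth vs 2011 (6586.02) = 3.72%.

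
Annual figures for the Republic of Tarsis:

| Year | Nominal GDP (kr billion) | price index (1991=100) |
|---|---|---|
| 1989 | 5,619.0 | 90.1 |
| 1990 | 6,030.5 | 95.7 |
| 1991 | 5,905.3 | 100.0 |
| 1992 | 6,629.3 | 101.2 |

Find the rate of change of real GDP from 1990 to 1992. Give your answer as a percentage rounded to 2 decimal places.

3.96%

Real GDP 1990 = 6030.5/0.957 = 6301.46.
Real GDP 1992 = 6629.3/1.012 = 6550.69.
Change = 6550.69/6301.46 − 1 = 0.0396.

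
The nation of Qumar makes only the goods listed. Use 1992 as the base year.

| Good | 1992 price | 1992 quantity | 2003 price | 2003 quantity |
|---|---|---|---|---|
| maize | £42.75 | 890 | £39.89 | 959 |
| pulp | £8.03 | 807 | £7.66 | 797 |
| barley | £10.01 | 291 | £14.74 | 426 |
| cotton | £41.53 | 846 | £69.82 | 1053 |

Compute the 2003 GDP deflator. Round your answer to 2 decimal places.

Nominal GDP 2003 = 39.89·959 + 7.66·797 + 14.74·426 + 69.82·1053 = 124159.23.
Real GDP 2003 (at 1992 prices) = 42.75·959 + 8.03·797 + 10.01·426 + 41.53·1053 = 95392.51.
Deflator = Nominal/Real × 100 = 124159.23/95392.51 × 100 = 130.156.

130.16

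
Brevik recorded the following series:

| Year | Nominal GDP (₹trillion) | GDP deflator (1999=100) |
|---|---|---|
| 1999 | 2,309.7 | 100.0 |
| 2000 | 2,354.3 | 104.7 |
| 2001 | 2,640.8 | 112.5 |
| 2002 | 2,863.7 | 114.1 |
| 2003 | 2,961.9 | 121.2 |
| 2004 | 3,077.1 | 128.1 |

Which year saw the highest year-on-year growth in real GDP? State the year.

2002

2000: real = 2354.3/1.047 = 2248.62; growth vs 1999 (2309.70) = -2.64%.
2001: real = 2640.8/1.125 = 2347.38; growth vs 2000 (2248.62) = 4.39%.
2002: real = 2863.7/1.141 = 2509.82; growth vs 2001 (2347.38) = 6.92%.
2003: real = 2961.9/1.212 = 2443.81; growth vs 2002 (2509.82) = -2.63%.
2004: real = 3077.1/1.281 = 2402.11; growth vs 2003 (2443.81) = -1.71%.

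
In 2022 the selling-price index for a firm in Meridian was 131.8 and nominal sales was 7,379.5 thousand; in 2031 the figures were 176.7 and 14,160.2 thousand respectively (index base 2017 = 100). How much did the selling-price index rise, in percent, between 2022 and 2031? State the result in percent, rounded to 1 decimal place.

Price-level change = 176.7 / 131.8 − 1 = 0.3407.

34.1%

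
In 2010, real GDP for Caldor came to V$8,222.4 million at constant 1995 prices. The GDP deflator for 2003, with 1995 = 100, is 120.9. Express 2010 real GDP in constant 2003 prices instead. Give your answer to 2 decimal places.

V$9,940.88 million

Real GDP in 2003 prices = Real GDP in 1995 prices × (P_2003/P_1995) = 8222.4 × 1.209 = 9940.88.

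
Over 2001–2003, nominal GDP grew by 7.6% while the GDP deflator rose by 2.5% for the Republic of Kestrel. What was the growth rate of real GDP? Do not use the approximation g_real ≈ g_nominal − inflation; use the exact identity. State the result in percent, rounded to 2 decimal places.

4.98%

(1 + g_nom) = (1 + g_real)(1 + π), so g_real = 1.0760 / 1.0250 − 1 = 0.04976.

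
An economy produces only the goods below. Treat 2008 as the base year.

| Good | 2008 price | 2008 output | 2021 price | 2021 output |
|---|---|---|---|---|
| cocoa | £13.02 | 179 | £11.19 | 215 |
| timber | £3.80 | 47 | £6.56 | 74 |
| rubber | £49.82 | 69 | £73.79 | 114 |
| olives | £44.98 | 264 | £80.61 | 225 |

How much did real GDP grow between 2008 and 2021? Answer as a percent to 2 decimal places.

Real GDP 2008 = Nominal GDP 2008 = 13.02·179 + 3.80·47 + 49.82·69 + 44.98·264 = 17821.48.
Real GDP 2021 (at 2008 prices) = 13.02·215 + 3.80·74 + 49.82·114 + 44.98·225 = 18880.48.
Real growth = 18880.48/17821.48 − 1 = 0.0594.

5.94%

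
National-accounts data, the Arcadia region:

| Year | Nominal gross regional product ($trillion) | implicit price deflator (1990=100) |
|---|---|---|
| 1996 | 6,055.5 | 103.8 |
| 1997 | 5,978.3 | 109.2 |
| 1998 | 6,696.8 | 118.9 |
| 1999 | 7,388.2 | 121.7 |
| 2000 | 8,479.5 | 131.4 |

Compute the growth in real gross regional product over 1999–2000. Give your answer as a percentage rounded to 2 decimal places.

Real gross regional product 1999 = 7388.2/1.217 = 6070.83.
Real gross regional product 2000 = 8479.5/1.314 = 6453.20.
Change = 6453.20/6070.83 − 1 = 0.0630.

6.30%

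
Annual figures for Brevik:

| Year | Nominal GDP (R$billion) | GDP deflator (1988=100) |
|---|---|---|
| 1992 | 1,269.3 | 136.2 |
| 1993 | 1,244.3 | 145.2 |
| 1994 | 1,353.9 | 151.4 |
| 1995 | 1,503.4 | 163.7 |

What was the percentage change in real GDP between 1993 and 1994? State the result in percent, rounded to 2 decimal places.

4.35%

Real GDP 1993 = 1244.3/1.452 = 856.96.
Real GDP 1994 = 1353.9/1.514 = 894.25.
Change = 894.25/856.96 − 1 = 0.0435.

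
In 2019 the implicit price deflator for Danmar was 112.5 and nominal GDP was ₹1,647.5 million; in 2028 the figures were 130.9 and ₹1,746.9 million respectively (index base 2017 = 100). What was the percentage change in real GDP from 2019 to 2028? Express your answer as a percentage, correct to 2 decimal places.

-8.87%

Deflate each year: 2019 → 1647.5/1.125 = 1464.44; 2028 → 1746.9/1.309 = 1334.53.
So real GDP changed by 1334.53/1464.44 − 1 = -0.0887, i.e. -8.87%.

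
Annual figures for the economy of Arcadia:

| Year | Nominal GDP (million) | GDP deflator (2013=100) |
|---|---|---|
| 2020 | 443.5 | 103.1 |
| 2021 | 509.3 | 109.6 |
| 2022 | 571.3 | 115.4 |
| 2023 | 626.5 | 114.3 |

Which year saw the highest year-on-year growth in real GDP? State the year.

2023

2021: real = 509.3/1.096 = 464.69; growth vs 2020 (430.16) = 8.03%.
2022: real = 571.3/1.154 = 495.06; growth vs 2021 (464.69) = 6.54%.
2023: real = 626.5/1.143 = 548.12; growth vs 2022 (495.06) = 10.72%.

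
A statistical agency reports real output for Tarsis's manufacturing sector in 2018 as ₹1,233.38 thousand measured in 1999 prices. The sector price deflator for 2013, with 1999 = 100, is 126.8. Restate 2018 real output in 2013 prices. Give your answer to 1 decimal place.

Real output in 2013 prices = Real output in 1999 prices × (P_2013/P_1999) = 1233.38 × 1.268 = 1563.93.

₹1,563.9 thousand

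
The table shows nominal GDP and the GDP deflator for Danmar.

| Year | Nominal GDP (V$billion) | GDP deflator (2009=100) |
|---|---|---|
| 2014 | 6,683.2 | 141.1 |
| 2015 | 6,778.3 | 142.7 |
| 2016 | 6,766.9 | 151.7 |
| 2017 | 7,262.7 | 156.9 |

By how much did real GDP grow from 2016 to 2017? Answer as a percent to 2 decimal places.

Real GDP 2016 = 6766.9/1.517 = 4460.71.
Real GDP 2017 = 7262.7/1.569 = 4628.87.
Change = 4628.87/4460.71 − 1 = 0.0377.

3.77%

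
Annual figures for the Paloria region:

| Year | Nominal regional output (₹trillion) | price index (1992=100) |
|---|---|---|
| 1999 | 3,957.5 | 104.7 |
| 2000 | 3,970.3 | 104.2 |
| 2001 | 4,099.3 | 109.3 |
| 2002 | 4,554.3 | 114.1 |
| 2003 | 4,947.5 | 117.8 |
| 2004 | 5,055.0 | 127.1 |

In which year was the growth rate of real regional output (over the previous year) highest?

2000: real = 3970.3/1.042 = 3810.27; growth vs 1999 (3779.85) = 0.80%.
2001: real = 4099.3/1.093 = 3750.50; growth vs 2000 (3810.27) = -1.57%.
2002: real = 4554.3/1.141 = 3991.50; growth vs 2001 (3750.50) = 6.43%.
2003: real = 4947.5/1.178 = 4199.92; growth vs 2002 (3991.50) = 5.22%.
2004: real = 5055.0/1.271 = 3977.18; growth vs 2003 (4199.92) = -5.30%.

2002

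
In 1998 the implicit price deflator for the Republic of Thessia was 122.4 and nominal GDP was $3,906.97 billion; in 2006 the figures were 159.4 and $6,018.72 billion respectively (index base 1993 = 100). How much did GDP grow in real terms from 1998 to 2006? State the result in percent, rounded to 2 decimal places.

18.29%

Deflate each year: 1998 → 3906.97/1.224 = 3191.97; 2006 → 6018.72/1.594 = 3775.86.
So real GDP changed by 3775.86/3191.97 − 1 = 0.1829, i.e. 18.29%.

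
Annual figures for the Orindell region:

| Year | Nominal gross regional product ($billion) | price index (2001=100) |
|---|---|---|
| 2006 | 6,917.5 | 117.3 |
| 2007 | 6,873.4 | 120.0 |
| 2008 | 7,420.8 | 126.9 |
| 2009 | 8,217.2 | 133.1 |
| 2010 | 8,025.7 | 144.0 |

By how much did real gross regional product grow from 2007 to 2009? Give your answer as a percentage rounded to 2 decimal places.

7.78%

Real gross regional product 2007 = 6873.4/1.200 = 5727.83.
Real gross regional product 2009 = 8217.2/1.331 = 6173.70.
Change = 6173.70/5727.83 − 1 = 0.0778.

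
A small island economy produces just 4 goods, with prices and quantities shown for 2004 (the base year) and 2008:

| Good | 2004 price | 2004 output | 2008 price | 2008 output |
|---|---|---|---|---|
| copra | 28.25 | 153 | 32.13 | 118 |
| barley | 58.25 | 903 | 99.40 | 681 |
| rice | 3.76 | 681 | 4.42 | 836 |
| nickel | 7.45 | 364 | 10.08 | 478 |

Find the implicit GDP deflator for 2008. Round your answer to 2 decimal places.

Nominal GDP 2008 = 32.13·118 + 99.40·681 + 4.42·836 + 10.08·478 = 79996.10.
Real GDP 2008 (at 2004 prices) = 28.25·118 + 58.25·681 + 3.76·836 + 7.45·478 = 49706.21.
Deflator = Nominal/Real × 100 = 79996.10/49706.21 × 100 = 160.938.

160.94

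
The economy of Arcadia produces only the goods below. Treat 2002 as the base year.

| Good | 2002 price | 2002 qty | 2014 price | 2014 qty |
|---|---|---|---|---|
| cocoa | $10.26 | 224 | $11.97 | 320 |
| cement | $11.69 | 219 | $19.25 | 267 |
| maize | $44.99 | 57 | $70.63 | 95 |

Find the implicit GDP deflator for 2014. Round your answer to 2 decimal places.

Nominal GDP 2014 = 11.97·320 + 19.25·267 + 70.63·95 = 15680.00.
Real GDP 2014 (at 2002 prices) = 10.26·320 + 11.69·267 + 44.99·95 = 10678.48.
Deflator = Nominal/Real × 100 = 15680.00/10678.48 × 100 = 146.837.

146.84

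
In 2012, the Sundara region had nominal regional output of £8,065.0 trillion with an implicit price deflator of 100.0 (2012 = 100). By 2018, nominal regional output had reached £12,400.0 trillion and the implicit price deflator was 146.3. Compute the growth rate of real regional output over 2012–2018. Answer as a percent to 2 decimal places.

5.09%

Real regional output 2012 = 8065.0 / 1.000 = 8065.00.
Real regional output 2018 = 12400.0 / 1.463 = 8475.73.
Real growth = 8475.73 / 8065.00 − 1 = 0.0509.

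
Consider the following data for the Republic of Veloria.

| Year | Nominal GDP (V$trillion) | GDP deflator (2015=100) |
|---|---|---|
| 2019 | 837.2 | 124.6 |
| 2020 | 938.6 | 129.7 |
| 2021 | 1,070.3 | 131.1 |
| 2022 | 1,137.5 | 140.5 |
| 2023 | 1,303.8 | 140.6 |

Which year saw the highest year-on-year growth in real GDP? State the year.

2023

2020: real = 938.6/1.297 = 723.67; growth vs 2019 (671.91) = 7.70%.
2021: real = 1070.3/1.311 = 816.40; growth vs 2020 (723.67) = 12.81%.
2022: real = 1137.5/1.405 = 809.61; growth vs 2021 (816.40) = -0.83%.
2023: real = 1303.8/1.406 = 927.31; growth vs 2022 (809.61) = 14.54%.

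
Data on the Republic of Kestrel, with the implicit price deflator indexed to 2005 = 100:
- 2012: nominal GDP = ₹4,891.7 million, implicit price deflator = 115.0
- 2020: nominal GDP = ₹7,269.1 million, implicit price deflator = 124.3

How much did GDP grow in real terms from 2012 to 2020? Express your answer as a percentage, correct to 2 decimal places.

37.48%

Real GDP 2012 = 4891.7 / 1.150 = 4253.65.
Real GDP 2020 = 7269.1 / 1.243 = 5848.03.
Real growth = 5848.03 / 4253.65 − 1 = 0.3748.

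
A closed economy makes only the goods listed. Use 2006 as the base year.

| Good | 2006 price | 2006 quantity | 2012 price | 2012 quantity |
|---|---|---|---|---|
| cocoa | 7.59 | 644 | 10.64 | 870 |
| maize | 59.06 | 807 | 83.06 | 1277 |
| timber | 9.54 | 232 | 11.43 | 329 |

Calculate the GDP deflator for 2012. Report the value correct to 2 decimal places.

Nominal GDP 2012 = 10.64·870 + 83.06·1277 + 11.43·329 = 119084.89.
Real GDP 2012 (at 2006 prices) = 7.59·870 + 59.06·1277 + 9.54·329 = 85161.58.
Deflator = Nominal/Real × 100 = 119084.89/85161.58 × 100 = 139.834.

139.83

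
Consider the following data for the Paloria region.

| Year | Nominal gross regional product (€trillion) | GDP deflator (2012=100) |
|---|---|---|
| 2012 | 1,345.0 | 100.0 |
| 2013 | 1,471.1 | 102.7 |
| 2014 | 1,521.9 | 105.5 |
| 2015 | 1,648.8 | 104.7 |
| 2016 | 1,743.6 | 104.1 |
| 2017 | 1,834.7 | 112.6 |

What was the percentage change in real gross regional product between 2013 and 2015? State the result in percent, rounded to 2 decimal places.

9.94%

Real gross regional product 2013 = 1471.1/1.027 = 1432.42.
Real gross regional product 2015 = 1648.8/1.047 = 1574.79.
Change = 1574.79/1432.42 − 1 = 0.0994.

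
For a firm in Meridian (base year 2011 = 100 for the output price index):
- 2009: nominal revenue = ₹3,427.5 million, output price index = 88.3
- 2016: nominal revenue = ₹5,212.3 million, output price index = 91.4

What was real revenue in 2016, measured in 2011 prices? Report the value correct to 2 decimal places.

₹5,702.74 million

Real revenue = Nominal / (output price index/100) = 5212.3 / 0.914 = 5702.74.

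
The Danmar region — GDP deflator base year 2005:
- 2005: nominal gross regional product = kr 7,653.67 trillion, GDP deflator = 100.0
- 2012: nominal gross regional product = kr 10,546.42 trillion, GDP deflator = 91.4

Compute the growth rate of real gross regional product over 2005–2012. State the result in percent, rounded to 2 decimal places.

50.76%

Real gross regional product 2005 = 7653.67 / 1.000 = 7653.67.
Real gross regional product 2012 = 10546.42 / 0.914 = 11538.75.
Real growth = 11538.75 / 7653.67 − 1 = 0.5076.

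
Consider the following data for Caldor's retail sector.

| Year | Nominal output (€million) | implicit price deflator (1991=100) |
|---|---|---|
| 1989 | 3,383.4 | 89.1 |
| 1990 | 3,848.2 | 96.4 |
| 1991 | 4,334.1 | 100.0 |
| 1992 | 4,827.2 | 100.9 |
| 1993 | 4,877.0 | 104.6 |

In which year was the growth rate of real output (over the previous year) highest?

1992

1990: real = 3848.2/0.964 = 3991.91; growth vs 1989 (3797.31) = 5.12%.
1991: real = 4334.1/1.000 = 4334.10; growth vs 1990 (3991.91) = 8.57%.
1992: real = 4827.2/1.009 = 4784.14; growth vs 1991 (4334.10) = 10.38%.
1993: real = 4877.0/1.046 = 4662.52; growth vs 1992 (4784.14) = -2.54%.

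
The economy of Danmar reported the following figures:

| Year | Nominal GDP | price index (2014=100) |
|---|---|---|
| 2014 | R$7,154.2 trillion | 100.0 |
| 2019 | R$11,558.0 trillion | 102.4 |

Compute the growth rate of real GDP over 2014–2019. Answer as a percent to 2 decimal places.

Deflate each year: 2014 → 7154.2/1.000 = 7154.20; 2019 → 11558.0/1.024 = 11287.11.
So real GDP changed by 11287.11/7154.20 − 1 = 0.5777, i.e. 57.77%.

57.77%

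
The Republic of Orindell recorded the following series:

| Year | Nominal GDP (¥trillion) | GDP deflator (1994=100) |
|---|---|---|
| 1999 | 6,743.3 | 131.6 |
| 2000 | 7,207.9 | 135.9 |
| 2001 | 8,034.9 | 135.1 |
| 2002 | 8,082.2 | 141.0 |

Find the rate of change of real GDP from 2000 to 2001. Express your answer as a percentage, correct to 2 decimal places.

12.13%

Real GDP 2000 = 7207.9/1.359 = 5303.83.
Real GDP 2001 = 8034.9/1.351 = 5947.37.
Change = 5947.37/5303.83 − 1 = 0.1213.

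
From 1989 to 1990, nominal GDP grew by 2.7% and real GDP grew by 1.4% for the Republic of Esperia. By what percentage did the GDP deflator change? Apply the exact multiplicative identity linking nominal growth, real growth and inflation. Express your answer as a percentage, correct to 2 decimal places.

(1 + g_nom) = (1 + g_real)(1 + π), so π = 1.0270 / 1.0140 − 1 = 0.01282.

1.28%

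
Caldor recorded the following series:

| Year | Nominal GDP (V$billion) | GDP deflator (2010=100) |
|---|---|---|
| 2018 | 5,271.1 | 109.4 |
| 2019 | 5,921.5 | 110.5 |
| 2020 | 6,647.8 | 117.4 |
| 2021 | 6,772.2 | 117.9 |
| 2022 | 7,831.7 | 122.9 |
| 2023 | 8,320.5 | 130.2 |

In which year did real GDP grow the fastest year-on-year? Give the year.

2019: real = 5921.5/1.105 = 5358.82; growth vs 2018 (4818.19) = 11.22%.
2020: real = 6647.8/1.174 = 5662.52; growth vs 2019 (5358.82) = 5.67%.
2021: real = 6772.2/1.179 = 5744.02; growth vs 2020 (5662.52) = 1.44%.
2022: real = 7831.7/1.229 = 6372.42; growth vs 2021 (5744.02) = 10.94%.
2023: real = 8320.5/1.302 = 6390.55; growth vs 2022 (6372.42) = 0.28%.

2019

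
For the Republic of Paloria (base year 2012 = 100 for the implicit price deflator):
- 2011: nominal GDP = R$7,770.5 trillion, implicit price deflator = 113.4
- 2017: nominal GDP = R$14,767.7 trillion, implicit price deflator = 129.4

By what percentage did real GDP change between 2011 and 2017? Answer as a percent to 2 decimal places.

Real GDP 2011 = 7770.5 / 1.134 = 6852.29.
Real GDP 2017 = 14767.7 / 1.294 = 11412.44.
Real growth = 11412.44 / 6852.29 − 1 = 0.6655.

66.55%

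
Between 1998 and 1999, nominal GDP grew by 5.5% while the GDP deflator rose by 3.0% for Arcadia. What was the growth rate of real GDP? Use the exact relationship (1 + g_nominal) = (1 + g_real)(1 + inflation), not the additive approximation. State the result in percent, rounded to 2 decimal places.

2.43%

(1 + g_nom) = (1 + g_real)(1 + π), so g_real = 1.0550 / 1.0300 − 1 = 0.02427.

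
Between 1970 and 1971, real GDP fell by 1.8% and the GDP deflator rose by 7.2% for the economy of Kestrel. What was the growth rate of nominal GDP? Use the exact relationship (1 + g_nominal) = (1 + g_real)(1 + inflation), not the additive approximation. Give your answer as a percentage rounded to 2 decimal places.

(1 + g_nom) = (1 + g_real)(1 + π) = 0.9820 × 1.0720 = 1.05270.

5.27%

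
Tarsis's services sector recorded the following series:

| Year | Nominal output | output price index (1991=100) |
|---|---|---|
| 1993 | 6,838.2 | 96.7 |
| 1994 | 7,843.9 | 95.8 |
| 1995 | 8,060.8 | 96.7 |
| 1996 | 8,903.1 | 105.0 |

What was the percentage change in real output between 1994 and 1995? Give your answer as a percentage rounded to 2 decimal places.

Real output 1994 = 7843.9/0.958 = 8187.79.
Real output 1995 = 8060.8/0.967 = 8335.88.
Change = 8335.88/8187.79 − 1 = 0.0181.

1.81%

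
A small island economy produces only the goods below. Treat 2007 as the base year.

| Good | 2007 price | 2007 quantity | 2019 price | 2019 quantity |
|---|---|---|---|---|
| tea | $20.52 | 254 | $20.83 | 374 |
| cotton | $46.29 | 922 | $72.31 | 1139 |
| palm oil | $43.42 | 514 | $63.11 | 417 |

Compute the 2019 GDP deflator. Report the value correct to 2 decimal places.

148.36

Nominal GDP 2019 = 20.83·374 + 72.31·1139 + 63.11·417 = 116468.38.
Real GDP 2019 (at 2007 prices) = 20.52·374 + 46.29·1139 + 43.42·417 = 78504.93.
Deflator = Nominal/Real × 100 = 116468.38/78504.93 × 100 = 148.358.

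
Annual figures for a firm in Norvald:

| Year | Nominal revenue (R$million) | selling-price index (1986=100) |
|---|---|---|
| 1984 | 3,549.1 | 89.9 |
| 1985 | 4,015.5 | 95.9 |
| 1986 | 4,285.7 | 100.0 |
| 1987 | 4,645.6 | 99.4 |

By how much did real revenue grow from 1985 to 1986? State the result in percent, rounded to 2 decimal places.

2.35%

Real revenue 1985 = 4015.5/0.959 = 4187.17.
Real revenue 1986 = 4285.7/1.000 = 4285.70.
Change = 4285.70/4187.17 − 1 = 0.0235.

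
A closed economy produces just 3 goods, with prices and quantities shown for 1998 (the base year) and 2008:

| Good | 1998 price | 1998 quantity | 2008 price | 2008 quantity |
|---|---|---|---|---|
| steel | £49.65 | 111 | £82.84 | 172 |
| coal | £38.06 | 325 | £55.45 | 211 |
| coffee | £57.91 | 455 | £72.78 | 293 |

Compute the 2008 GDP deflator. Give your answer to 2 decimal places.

Nominal GDP 2008 = 82.84·172 + 55.45·211 + 72.78·293 = 47272.97.
Real GDP 2008 (at 1998 prices) = 49.65·172 + 38.06·211 + 57.91·293 = 33538.09.
Deflator = Nominal/Real × 100 = 47272.97/33538.09 × 100 = 140.953.

140.95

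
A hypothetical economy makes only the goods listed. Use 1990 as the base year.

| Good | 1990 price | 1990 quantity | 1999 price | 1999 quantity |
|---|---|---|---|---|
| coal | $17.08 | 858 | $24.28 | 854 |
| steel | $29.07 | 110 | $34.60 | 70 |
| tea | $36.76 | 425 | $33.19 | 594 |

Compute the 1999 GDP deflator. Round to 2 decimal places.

Nominal GDP 1999 = 24.28·854 + 34.60·70 + 33.19·594 = 42871.98.
Real GDP 1999 (at 1990 prices) = 17.08·854 + 29.07·70 + 36.76·594 = 38456.66.
Deflator = Nominal/Real × 100 = 42871.98/38456.66 × 100 = 111.481.

111.48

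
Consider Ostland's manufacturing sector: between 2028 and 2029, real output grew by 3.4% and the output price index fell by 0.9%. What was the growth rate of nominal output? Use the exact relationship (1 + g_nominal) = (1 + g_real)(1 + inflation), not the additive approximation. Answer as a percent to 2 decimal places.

(1 + g_nom) = (1 + g_real)(1 + π) = 1.0340 × 0.9910 = 1.02469.

2.47%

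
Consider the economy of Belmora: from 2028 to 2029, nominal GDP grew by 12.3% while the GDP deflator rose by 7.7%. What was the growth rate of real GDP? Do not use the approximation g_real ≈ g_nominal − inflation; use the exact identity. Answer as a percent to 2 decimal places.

(1 + g_nom) = (1 + g_real)(1 + π), so g_real = 1.1230 / 1.0770 − 1 = 0.04271.

4.27%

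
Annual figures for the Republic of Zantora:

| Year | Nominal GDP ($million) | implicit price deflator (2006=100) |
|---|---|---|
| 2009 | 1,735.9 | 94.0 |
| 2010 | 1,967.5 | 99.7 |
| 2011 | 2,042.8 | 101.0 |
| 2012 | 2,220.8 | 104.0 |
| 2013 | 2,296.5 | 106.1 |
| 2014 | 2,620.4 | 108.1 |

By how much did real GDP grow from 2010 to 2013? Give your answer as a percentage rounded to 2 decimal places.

Real GDP 2010 = 1967.5/0.997 = 1973.42.
Real GDP 2013 = 2296.5/1.061 = 2164.47.
Change = 2164.47/1973.42 − 1 = 0.0968.

9.68%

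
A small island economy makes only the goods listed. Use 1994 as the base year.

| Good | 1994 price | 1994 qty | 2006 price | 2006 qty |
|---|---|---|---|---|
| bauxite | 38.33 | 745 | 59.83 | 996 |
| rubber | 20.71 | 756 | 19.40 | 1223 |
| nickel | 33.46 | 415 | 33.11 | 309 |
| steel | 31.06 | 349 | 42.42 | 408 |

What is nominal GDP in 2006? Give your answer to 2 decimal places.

110855.23

Nominal GDP 2006 = Σ (p_2006 × q_2006) = 59.83·996 + 19.40·1223 + 33.11·309 + 42.42·408 = 110855.23.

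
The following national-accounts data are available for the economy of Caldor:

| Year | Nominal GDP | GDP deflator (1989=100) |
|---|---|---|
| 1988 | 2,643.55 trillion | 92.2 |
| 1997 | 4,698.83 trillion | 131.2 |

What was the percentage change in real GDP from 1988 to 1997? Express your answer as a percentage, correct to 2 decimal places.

Deflate each year: 1988 → 2643.55/0.922 = 2867.19; 1997 → 4698.83/1.312 = 3581.43.
So real GDP changed by 3581.43/2867.19 − 1 = 0.2491, i.e. 24.91%.

24.91%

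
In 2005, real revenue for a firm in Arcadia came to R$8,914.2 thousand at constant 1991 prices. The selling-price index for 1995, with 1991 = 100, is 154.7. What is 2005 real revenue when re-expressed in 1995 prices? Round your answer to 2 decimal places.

R$13,790.27 thousand

Real revenue in 1995 prices = Real revenue in 1991 prices × (P_1995/P_1991) = 8914.2 × 1.547 = 13790.27.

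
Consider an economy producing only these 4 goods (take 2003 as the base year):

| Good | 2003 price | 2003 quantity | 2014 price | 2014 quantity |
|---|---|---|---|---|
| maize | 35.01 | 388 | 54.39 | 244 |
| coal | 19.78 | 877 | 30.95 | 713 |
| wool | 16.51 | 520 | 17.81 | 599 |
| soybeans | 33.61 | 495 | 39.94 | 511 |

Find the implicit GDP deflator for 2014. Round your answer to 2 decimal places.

133.61

Nominal GDP 2014 = 54.39·244 + 30.95·713 + 17.81·599 + 39.94·511 = 66416.04.
Real GDP 2014 (at 2003 prices) = 35.01·244 + 19.78·713 + 16.51·599 + 33.61·511 = 49709.78.
Deflator = Nominal/Real × 100 = 66416.04/49709.78 × 100 = 133.608.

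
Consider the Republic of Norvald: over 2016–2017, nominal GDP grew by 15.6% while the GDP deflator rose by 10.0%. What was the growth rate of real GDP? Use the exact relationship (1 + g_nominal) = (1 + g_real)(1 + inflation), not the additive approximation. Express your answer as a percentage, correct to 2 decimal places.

(1 + g_nom) = (1 + g_real)(1 + π), so g_real = 1.1560 / 1.1000 − 1 = 0.05091.

5.09%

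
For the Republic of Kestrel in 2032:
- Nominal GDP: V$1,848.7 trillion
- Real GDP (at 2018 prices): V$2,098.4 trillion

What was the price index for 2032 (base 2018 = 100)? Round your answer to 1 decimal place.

88.1

price index = (Nominal / Real) × 100 = 1848.7 / 2098.4 × 100 = 88.10.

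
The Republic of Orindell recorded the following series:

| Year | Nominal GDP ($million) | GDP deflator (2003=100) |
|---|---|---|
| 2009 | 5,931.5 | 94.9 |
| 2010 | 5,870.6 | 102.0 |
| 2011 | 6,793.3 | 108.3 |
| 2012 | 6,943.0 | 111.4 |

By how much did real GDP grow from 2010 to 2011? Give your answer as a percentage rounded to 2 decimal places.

8.99%

Real GDP 2010 = 5870.6/1.020 = 5755.49.
Real GDP 2011 = 6793.3/1.083 = 6272.67.
Change = 6272.67/5755.49 − 1 = 0.0899.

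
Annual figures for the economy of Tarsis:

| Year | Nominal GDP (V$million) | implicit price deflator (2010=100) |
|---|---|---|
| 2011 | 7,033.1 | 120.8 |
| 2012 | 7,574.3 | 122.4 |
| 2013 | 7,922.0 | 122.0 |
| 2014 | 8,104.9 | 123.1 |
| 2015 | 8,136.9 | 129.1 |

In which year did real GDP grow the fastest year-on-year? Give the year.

2012: real = 7574.3/1.224 = 6188.15; growth vs 2011 (5822.10) = 6.29%.
2013: real = 7922.0/1.220 = 6493.44; growth vs 2012 (6188.15) = 4.93%.
2014: real = 8104.9/1.231 = 6584.00; growth vs 2013 (6493.44) = 1.39%.
2015: real = 8136.9/1.291 = 6302.79; growth vs 2014 (6584.00) = -4.27%.

2012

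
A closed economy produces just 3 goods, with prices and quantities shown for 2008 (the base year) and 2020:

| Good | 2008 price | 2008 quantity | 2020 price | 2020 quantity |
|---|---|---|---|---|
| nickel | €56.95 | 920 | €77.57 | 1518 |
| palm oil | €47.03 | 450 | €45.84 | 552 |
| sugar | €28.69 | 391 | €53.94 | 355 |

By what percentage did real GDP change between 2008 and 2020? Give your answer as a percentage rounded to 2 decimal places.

Real GDP 2008 = Nominal GDP 2008 = 56.95·920 + 47.03·450 + 28.69·391 = 84775.29.
Real GDP 2020 (at 2008 prices) = 56.95·1518 + 47.03·552 + 28.69·355 = 122595.61.
Real growth = 122595.61/84775.29 − 1 = 0.4461.

44.61%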